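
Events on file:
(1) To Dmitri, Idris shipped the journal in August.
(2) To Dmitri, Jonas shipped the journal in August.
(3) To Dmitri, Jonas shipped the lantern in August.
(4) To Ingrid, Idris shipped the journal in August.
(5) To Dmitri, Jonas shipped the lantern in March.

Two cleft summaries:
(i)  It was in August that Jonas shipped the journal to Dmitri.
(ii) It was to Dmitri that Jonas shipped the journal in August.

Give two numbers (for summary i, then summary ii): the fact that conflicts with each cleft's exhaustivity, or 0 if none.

0, 0

(i): focus "in August". No fact shares same agent, thing, recipient (Jonas / the journal / Dmitri) with a different setting. 0.
(ii): focus "Dmitri". No fact shares same agent, thing, setting (Jonas / the journal / in August) with a different recipient. 0.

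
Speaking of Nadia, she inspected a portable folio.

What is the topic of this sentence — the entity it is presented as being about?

Nadia

The construction explicitly marks "Nadia" as what the sentence is about — the topic.
The remainder of the clause is the comment (what is said about the topic).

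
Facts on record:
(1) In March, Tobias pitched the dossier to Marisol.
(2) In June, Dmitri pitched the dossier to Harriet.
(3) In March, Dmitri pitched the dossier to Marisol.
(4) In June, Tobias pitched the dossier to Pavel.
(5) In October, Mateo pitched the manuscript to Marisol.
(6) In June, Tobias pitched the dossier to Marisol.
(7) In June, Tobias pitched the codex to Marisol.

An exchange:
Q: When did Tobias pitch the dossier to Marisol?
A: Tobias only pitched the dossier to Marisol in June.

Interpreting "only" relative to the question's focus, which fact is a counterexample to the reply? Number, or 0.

The question "When did ...?" targets the setting, so in the reply the focus falls on "in June".
So "only" ranges over settings; the rest (Tobias as agent and the dossier as thing and Marisol as recipient) is presupposed.
Fact (1) keeps Tobias as agent and the dossier as thing and Marisol as recipient but has setting = in March; that refutes the reply.
(Fact (4) would refute a reading with focus on the recipient — but that is not what the question asks.)

1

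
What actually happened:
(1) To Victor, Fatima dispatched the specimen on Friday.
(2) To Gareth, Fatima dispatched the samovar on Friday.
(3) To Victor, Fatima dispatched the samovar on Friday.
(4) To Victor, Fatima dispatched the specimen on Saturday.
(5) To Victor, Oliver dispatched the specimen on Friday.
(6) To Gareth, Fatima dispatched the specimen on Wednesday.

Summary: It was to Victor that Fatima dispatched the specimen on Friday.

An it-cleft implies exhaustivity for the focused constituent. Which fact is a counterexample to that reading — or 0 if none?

Focus of the cleft: "Victor" (the recipient). Presupposed background: Fatima as agent and the specimen as thing and on Friday as setting.
Exhaustivity: Victor is the only recipient satisfying that background.
No listed fact matches the background with a different recipient. Exhaustivity holds.

0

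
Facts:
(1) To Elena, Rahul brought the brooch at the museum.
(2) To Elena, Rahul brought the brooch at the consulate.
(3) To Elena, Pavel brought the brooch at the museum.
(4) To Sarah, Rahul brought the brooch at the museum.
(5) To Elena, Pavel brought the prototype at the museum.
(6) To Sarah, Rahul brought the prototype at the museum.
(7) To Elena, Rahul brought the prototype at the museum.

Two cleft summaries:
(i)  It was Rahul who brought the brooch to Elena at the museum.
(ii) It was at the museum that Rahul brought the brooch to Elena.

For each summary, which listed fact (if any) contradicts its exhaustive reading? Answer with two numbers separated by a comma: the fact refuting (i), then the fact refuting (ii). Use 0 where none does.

3, 2

Summary (i) focuses "Rahul" (the agent); background the brooch as thing and Elena as recipient and at the museum as setting. Fact (3) matches that background with agent = Pavel — refutes (i).
Summary (ii) focuses "at the museum" (the setting); background Rahul as agent and the brooch as thing and Elena as recipient. Fact (2) matches that background with setting = at the consulate — refutes (ii).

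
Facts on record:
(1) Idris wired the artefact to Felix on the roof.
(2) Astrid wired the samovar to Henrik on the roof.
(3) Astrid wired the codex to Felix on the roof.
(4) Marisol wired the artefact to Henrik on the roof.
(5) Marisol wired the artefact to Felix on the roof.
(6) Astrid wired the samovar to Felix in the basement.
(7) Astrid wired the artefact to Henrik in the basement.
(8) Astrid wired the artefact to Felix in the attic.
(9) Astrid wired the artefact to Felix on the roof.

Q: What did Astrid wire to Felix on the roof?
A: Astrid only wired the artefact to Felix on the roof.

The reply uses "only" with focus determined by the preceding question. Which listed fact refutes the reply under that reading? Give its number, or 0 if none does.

Answering "What did ...?" puts focus on the thing — here, "the artefact".
"Only" then excludes alternative things while the background — same agent, recipient, setting (Astrid / Felix / on the roof) — is held fixed.
Fact (3) shares the background with a different thing (the codex) — counterexample.
(Fact (8) would refute a reading with focus on the setting — but that is not what the question asks.)

3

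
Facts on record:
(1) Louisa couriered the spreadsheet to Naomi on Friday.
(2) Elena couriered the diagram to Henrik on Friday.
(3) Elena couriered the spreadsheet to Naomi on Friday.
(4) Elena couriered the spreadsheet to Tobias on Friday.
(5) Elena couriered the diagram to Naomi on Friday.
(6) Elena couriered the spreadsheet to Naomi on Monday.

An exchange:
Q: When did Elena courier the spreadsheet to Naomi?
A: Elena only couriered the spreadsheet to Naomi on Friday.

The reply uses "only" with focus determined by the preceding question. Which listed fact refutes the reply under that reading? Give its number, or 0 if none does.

The question "When did ...?" targets the setting, so in the reply the focus falls on "on Friday".
So "only" ranges over settings; the rest (same agent, thing, recipient (Elena / the spreadsheet / Naomi)) is presupposed.
Fact (6) shares the background with a different setting (on Monday) — counterexample.
(Fact (5) would refute a reading with focus on the thing — but that is not what the question asks.)

6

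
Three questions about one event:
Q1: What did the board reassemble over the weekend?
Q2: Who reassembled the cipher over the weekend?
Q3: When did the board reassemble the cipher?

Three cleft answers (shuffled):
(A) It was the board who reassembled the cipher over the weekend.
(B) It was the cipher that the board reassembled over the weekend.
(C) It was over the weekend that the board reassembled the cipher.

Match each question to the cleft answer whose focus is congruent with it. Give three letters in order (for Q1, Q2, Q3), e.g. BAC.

BAC

Q1 asks about the direct object; cleft (B) focuses "the cipher", which is the direct object — so Q1 → B.
Q2 asks about the subject (agent); cleft (A) focuses "the board", which is the subject (agent) — so Q2 → A.
Q3 asks about the time; cleft (C) focuses "over the weekend", which is the time — so Q3 → C.
Mapping: Q1→B, Q2→A, Q3→C.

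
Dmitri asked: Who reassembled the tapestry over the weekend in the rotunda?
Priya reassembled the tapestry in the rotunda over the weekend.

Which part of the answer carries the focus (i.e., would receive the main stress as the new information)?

Priya

The wh-word "who" asks about the subject (agent).
In the answer, "the tapestry", "in the rotunda" and "over the weekend" are given — repeated from the question.
The constituent filling the subject (agent) gap is "Priya"; that is the focus and would carry nuclear stress.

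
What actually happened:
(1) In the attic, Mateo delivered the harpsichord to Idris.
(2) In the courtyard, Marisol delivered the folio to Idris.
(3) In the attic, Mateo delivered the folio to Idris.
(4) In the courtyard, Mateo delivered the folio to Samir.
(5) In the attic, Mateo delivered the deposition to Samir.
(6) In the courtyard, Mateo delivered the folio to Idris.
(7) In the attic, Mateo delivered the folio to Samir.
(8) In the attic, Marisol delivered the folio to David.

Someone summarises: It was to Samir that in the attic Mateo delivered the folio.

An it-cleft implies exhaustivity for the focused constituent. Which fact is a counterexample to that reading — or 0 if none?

Focus of the cleft: "Samir" (the recipient). Presupposed background: same agent, thing, setting (Mateo / the folio / in the attic).
Exhaustivity: Samir is the only recipient satisfying that background.
But fact (3) also has same agent, thing, setting (Mateo / the folio / in the attic), with recipient = Idris — so the exhaustive reading fails.

3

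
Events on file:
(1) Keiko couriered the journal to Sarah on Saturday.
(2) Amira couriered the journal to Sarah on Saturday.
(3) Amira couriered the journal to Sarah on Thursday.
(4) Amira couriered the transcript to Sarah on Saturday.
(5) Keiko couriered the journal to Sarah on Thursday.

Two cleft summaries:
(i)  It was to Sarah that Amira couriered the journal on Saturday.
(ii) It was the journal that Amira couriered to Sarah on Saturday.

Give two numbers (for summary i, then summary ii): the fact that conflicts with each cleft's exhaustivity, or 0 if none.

Summary (i) focuses "Sarah" (the recipient); background same agent, thing, setting (Amira / the journal / on Saturday). No fact matches that background with a different recipient, so 0.
Summary (ii) focuses "the journal" (the thing); background same agent, recipient, setting (Amira / Sarah / on Saturday). Fact (4) matches that background with thing = the transcript — refutes (ii).

0, 4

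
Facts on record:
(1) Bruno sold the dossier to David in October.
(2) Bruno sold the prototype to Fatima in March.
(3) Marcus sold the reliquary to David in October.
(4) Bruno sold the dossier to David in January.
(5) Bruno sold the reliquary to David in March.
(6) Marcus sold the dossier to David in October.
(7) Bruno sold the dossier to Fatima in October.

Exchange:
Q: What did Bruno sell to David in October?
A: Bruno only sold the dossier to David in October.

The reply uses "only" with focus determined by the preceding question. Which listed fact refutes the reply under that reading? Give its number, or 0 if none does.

0

The question "What did ...?" targets the thing, so in the reply the focus falls on "the dossier".
So "only" ranges over things; the rest (Bruno as agent and David as recipient and in October as setting) is presupposed.
No listed fact shares that background with another thing. Nothing contradicts the reply.
(Fact (4) would refute a reading with focus on the setting — but that is not what the question asks.)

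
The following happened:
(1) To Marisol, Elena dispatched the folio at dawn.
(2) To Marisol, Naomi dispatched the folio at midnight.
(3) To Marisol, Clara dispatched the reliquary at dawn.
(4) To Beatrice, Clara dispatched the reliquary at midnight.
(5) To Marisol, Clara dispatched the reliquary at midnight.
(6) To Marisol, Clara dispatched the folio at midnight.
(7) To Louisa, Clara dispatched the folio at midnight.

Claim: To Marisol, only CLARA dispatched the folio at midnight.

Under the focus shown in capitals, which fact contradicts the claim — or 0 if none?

Focus (in capitals) is "Clara" — the agent. "Only" excludes alternative agents while holding fixed thing = the folio, recipient = Marisol, setting = at midnight.
Fact (2) shares the background but differs in agent (Naomi) — a counterexample.

2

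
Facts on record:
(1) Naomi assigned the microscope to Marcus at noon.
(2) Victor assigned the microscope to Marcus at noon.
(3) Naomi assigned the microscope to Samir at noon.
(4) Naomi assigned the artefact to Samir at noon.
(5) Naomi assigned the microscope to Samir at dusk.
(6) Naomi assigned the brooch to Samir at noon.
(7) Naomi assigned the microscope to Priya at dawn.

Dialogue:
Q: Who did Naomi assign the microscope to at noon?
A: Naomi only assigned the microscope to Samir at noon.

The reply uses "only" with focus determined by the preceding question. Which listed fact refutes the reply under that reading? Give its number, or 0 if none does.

1

The question "Who did ... to ...?" targets the recipient, so in the reply the focus falls on "Samir".
"Only" then excludes alternative recipients while the background — same agent, thing, setting (Naomi / the microscope / at noon) — is held fixed.
Fact (1) keeps same agent, thing, setting (Naomi / the microscope / at noon) but has recipient = Marcus; that refutes the reply.
(Fact (4) would refute a reading with focus on the thing — but that is not what the question asks.)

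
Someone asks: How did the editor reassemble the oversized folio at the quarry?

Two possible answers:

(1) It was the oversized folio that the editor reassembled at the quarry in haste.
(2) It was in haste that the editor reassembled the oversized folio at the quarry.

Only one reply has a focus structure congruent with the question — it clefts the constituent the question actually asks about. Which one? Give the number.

The question word "how" targets the manner.
Option (1) clefts "the oversized folio" — the direct object, not what was asked.
Option (2) clefts "in haste" — that matches what the question asks about.
So the congruent reply is (2).

2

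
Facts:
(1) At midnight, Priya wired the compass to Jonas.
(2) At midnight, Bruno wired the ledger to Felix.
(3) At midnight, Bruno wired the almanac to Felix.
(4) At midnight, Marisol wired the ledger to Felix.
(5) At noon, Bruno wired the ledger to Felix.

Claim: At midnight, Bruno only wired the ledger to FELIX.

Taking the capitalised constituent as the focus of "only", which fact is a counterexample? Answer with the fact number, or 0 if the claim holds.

0

The capitals mark "Felix" as focus. So "only" rules out other recipients, with the rest (same agent, thing, setting (Bruno / the ledger / at midnight)) as background.
Every other fact changes something in the background, not just the recipient. Nothing refutes the claim.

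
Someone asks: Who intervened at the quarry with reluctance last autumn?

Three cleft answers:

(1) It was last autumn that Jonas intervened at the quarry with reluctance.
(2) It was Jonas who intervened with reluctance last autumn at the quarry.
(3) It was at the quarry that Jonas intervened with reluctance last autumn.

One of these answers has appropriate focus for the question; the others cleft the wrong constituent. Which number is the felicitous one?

The question word "who" targets the subject (agent).
Option (1) clefts "last autumn" — the time, not what was asked.
Option (2) clefts "Jonas" — that matches what the question asks about.
Option (3) clefts "at the quarry" — the location, not what was asked.
So the congruent reply is (2).

2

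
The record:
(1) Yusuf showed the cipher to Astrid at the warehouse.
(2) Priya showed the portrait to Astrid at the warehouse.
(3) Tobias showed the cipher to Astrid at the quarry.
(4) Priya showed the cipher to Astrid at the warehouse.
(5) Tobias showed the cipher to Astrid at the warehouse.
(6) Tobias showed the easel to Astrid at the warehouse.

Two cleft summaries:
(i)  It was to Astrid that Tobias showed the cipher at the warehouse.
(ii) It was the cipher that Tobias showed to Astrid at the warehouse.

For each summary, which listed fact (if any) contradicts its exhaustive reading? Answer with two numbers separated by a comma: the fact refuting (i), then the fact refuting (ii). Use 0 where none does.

0, 6

Summary (i) focuses "Astrid" (the recipient); background agent = Tobias, thing = the cipher, setting = at the warehouse. No fact matches that background with a different recipient, so 0.
Summary (ii) focuses "the cipher" (the thing); background agent = Tobias, recipient = Astrid, setting = at the warehouse. Fact (6) matches that background with thing = the easel — refutes (ii).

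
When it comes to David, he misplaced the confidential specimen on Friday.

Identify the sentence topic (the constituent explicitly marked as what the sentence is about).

David

The construction explicitly marks "David" as what the sentence is about — the topic.
The remainder of the clause is the comment (what is said about the topic).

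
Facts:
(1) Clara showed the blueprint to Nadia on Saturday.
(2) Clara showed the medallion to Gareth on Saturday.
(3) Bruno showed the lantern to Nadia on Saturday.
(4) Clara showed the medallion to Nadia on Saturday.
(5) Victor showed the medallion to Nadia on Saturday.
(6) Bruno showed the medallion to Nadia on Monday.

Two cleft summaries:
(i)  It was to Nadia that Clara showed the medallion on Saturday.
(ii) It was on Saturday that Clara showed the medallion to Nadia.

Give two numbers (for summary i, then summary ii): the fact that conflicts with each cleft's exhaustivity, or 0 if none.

(i): focus "Nadia". Looking for same agent, thing, setting (Clara / the medallion / on Saturday) with some other recipient — fact (2) has Gareth there. Refuted.
(ii): focus "on Saturday". No fact shares same agent, thing, recipient (Clara / the medallion / Nadia) with a different setting. 0.

2, 0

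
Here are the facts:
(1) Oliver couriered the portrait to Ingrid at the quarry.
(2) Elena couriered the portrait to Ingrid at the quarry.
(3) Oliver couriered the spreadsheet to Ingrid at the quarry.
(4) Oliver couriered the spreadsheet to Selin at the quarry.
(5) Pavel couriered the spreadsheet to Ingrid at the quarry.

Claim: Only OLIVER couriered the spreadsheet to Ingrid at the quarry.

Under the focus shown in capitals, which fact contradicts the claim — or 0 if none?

The capitals mark "Oliver" as focus. So "only" rules out other agents, with the rest (the spreadsheet as thing and Ingrid as recipient and at the quarry as setting) as background.
Fact (5) matches on the spreadsheet as thing and Ingrid as recipient and at the quarry as setting, but has agent = Pavel instead. That refutes the claim.

5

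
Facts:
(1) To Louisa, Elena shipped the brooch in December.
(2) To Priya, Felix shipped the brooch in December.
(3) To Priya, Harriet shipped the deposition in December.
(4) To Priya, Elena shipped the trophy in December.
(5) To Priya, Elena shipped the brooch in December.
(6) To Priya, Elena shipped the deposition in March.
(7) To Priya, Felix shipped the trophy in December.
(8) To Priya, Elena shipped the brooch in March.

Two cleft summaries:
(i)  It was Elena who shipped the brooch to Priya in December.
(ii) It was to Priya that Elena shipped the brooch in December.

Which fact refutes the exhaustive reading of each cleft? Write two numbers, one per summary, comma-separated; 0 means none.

Summary (i) focuses "Elena" (the agent); background thing = the brooch, recipient = Priya, setting = in December. Fact (2) matches that background with agent = Felix — refutes (i).
Summary (ii) focuses "Priya" (the recipient); background agent = Elena, thing = the brooch, setting = in December. Fact (1) matches that background with recipient = Louisa — refutes (ii).

2, 1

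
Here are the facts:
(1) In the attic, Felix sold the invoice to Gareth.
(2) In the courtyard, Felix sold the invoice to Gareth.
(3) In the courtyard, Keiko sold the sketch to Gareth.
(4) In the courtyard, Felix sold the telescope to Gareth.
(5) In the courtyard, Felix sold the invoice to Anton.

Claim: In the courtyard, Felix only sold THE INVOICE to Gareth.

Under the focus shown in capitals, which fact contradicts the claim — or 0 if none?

Focus (in capitals) is "the invoice" — the thing. "Only" excludes alternative things while holding fixed same agent, recipient, setting (Felix / Gareth / in the courtyard).
Fact (4) matches on same agent, recipient, setting (Felix / Gareth / in the courtyard), but has thing = the telescope instead. That refutes the claim.

4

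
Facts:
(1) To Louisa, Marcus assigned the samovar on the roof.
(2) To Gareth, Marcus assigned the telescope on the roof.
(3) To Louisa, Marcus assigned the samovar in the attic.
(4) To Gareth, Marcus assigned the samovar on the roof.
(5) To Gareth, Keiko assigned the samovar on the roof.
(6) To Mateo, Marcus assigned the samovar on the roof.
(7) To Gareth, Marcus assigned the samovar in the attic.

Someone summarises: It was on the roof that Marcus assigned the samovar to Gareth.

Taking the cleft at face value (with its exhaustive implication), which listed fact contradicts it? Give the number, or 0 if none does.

Focus of the cleft: "on the roof" (the setting). Presupposed background: same agent, thing, recipient (Marcus / the samovar / Gareth).
The exhaustive reading says no other setting fits that background.
Fact (7) shares the background but with setting = in the attic; exhaustivity is violated.

7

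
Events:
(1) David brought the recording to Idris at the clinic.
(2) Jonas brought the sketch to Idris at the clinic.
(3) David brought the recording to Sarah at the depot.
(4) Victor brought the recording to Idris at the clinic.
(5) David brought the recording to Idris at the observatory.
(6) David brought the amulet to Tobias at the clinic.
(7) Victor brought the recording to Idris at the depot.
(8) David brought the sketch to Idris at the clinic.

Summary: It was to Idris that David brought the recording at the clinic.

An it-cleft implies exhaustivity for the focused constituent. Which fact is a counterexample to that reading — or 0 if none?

0

The cleft puts "Idris" in focus and presupposes the open proposition with same agent, thing, setting (David / the recording / at the clinic).
The exhaustive reading says no other recipient fits that background.
Every other fact differs from the presupposition on some backgrounded slot, so none challenges the exhaustivity.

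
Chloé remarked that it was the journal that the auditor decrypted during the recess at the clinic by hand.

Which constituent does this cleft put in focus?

In an it-cleft "It was X that/who ...", the clefted constituent X is the focus; the that/who-clause expresses the presupposed open proposition.
Here the focus is "the journal". The backgrounded (presupposed) material includes "the auditor", "by hand", "during the recess" and "at the clinic".

the journal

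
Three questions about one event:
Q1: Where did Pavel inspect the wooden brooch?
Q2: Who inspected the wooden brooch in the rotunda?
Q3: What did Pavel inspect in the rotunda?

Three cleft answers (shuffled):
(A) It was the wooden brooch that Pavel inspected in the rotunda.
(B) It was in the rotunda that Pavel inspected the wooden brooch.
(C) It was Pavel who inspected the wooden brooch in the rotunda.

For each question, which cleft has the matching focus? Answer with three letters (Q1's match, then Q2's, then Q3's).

Q1 asks about the location; cleft (B) focuses "in the rotunda", which is the location — so Q1 → B.
Q2 asks about the subject (agent); cleft (C) focuses "Pavel", which is the subject (agent) — so Q2 → C.
Q3 asks about the direct object; cleft (A) focuses "the wooden brooch", which is the direct object — so Q3 → A.
Mapping: Q1→B, Q2→C, Q3→A.

BCA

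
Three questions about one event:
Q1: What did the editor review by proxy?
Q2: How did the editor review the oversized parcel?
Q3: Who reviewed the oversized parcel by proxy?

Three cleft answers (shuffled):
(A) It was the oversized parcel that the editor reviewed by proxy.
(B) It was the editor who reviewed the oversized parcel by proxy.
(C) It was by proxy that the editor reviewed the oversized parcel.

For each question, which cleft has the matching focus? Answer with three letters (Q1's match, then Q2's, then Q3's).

ACB

Q1 asks about the direct object; cleft (A) focuses "the oversized parcel", which is the direct object — so Q1 → A.
Q2 asks about the manner; cleft (C) focuses "by proxy", which is the manner — so Q2 → C.
Q3 asks about the subject (agent); cleft (B) focuses "the editor", which is the subject (agent) — so Q3 → B.
Mapping: Q1→A, Q2→C, Q3→B.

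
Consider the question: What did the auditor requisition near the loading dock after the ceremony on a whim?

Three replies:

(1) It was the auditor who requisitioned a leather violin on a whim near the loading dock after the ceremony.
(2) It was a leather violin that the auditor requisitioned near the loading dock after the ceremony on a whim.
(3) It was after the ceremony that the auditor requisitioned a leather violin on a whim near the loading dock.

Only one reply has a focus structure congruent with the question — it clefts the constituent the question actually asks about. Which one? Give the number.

2

The question word "what" targets the direct object.
Option (1) clefts "the auditor" — the subject (agent), not what was asked.
Option (2) clefts "a leather violin" — that matches what the question asks about.
Option (3) clefts "after the ceremony" — the time, not what was asked.
So the congruent reply is (2).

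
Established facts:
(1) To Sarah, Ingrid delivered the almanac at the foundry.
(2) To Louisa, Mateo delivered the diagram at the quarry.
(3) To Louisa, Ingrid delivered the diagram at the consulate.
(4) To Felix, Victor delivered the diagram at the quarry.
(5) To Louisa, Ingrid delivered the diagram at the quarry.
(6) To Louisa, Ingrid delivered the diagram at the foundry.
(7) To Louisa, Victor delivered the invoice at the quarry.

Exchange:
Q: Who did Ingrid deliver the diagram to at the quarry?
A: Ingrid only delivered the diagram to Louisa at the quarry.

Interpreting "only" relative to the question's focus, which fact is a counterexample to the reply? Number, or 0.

Answering "Who did ... to ...?" puts focus on the recipient — here, "Louisa".
"Only" then excludes alternative recipients while the background — same agent, thing, setting (Ingrid / the diagram / at the quarry) — is held fixed.
No listed fact shares that background with another recipient. Nothing contradicts the reply.
(Fact (3) would refute a reading with focus on the setting — but that is not what the question asks.)

0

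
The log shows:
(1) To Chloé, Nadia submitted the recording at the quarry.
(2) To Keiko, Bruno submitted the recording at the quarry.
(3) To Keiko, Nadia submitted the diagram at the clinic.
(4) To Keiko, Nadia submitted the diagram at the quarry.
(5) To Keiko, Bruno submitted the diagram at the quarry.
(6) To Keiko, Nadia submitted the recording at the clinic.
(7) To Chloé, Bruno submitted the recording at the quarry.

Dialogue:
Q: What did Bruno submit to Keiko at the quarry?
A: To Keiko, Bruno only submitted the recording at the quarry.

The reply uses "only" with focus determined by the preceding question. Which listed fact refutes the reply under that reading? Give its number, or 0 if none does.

The question "What did ...?" targets the thing, so in the reply the focus falls on "the recording".
"Only" then excludes alternative things while the background — Bruno as agent and Keiko as recipient and at the quarry as setting — is held fixed.
Fact (5) shares the background with a different thing (the diagram) — counterexample.
(Fact (7) would refute a reading with focus on the recipient — but that is not what the question asks.)

5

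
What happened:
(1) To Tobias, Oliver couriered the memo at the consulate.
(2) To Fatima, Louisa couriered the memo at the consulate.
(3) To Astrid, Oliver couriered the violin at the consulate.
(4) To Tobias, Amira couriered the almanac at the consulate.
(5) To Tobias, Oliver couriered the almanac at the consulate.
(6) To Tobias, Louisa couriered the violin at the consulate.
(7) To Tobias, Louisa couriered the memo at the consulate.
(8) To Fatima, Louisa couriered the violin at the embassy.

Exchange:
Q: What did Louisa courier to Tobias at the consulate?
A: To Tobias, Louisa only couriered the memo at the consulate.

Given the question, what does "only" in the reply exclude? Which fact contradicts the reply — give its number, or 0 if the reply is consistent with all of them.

6

Answering "What did ...?" puts focus on the thing — here, "the memo".
"Only" then excludes alternative things while the background — Louisa as agent and Tobias as recipient and at the consulate as setting — is held fixed.
Fact (6) shares the background with a different thing (the violin) — counterexample.
(Fact (2) would refute a reading with focus on the recipient — but that is not what the question asks.)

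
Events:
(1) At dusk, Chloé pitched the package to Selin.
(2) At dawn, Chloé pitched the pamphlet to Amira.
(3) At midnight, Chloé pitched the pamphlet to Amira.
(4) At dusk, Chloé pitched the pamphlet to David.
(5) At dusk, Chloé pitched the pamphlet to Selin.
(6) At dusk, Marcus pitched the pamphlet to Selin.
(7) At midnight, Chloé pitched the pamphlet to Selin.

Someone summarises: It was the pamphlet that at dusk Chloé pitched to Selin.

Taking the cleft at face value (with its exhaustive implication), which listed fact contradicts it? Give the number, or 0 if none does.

1

Focus of the cleft: "the pamphlet" (the thing). Presupposed background: agent = Chloé, recipient = Selin, setting = at dusk.
The exhaustive reading says no other thing fits that background.
But fact (1) also has agent = Chloé, recipient = Selin, setting = at dusk, with thing = the package — so the exhaustive reading fails.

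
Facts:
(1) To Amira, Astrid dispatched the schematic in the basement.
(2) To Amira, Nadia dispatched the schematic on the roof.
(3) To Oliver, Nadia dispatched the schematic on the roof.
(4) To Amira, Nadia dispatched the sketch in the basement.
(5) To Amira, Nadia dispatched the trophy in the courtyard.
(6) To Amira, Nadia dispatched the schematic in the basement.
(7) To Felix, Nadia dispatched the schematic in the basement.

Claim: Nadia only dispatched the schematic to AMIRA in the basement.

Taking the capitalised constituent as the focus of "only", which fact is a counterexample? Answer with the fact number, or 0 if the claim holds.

Focus (in capitals) is "Amira" — the recipient. "Only" excludes alternative recipients while holding fixed Nadia as agent and the schematic as thing and in the basement as setting.
Fact (7) matches on Nadia as agent and the schematic as thing and in the basement as setting, but has recipient = Felix instead. That refutes the claim.

7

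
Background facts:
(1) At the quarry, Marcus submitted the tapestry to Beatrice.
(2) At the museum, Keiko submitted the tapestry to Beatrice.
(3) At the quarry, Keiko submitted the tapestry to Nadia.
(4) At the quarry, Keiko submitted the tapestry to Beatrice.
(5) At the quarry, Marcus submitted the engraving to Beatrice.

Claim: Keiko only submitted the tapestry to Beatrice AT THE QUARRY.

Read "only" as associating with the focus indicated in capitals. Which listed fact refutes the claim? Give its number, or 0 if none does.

The capitals mark "at the quarry" as focus. So "only" rules out other settings, with the rest (Keiko as agent and the tapestry as thing and Beatrice as recipient) as background.
Fact (2) matches on Keiko as agent and the tapestry as thing and Beatrice as recipient, but has setting = at the museum instead. That refutes the claim.

2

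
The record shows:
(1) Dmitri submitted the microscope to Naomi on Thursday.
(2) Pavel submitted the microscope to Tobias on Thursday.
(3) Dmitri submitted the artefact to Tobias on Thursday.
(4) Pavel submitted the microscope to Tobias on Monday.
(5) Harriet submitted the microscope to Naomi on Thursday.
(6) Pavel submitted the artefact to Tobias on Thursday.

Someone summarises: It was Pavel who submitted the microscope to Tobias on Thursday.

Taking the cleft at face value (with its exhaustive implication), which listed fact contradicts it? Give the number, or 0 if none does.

Focus of the cleft: "Pavel" (the agent). Presupposed background: same thing, recipient, setting (the microscope / Tobias / on Thursday).
Exhaustivity: Pavel is the only agent satisfying that background.
Every other fact differs from the presupposition on some backgrounded slot, so none challenges the exhaustivity.

0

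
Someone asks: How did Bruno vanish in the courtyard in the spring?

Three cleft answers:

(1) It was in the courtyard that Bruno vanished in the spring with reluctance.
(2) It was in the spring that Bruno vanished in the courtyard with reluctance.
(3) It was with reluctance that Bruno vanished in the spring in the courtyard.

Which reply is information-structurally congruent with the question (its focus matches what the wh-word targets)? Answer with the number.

3

The question word "how" targets the manner.
Option (1) clefts "in the courtyard" — the location, not what was asked.
Option (2) clefts "in the spring" — the time, not what was asked.
Option (3) clefts "with reluctance" — that matches what the question asks about.
So the congruent reply is (3).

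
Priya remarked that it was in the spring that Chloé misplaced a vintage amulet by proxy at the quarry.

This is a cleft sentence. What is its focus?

In an it-cleft "It was X that/who ...", the clefted constituent X is the focus; the that/who-clause expresses the presupposed open proposition.
Here the focus is "in the spring". The backgrounded (presupposed) material includes "Chloé", "a vintage amulet", "at the quarry" and "by proxy".

in the spring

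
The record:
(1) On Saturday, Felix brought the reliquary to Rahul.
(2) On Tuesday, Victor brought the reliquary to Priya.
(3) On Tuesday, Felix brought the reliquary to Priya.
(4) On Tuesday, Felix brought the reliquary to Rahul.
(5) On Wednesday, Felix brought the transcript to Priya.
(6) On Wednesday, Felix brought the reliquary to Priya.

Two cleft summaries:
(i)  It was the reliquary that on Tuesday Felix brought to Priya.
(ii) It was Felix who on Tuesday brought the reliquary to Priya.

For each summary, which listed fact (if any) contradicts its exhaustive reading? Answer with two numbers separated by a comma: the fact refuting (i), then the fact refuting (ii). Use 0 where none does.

Summary (i) focuses "the reliquary" (the thing); background same agent, recipient, setting (Felix / Priya / on Tuesday). No fact matches that background with a different thing, so 0.
Summary (ii) focuses "Felix" (the agent); background same thing, recipient, setting (the reliquary / Priya / on Tuesday). Fact (2) matches that background with agent = Victor — refutes (ii).

0, 2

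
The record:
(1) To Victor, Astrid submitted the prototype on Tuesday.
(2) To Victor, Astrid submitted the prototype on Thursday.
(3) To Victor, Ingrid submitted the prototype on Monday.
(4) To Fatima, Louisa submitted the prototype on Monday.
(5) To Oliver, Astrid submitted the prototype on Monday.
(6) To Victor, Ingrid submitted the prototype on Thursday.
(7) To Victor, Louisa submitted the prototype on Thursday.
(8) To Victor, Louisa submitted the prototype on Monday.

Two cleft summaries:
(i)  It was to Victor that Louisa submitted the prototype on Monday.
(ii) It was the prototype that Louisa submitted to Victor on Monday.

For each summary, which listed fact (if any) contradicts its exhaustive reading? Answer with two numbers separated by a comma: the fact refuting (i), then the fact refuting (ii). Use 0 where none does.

Summary (i) focuses "Victor" (the recipient); background same agent, thing, setting (Louisa / the prototype / on Monday). Fact (4) matches that background with recipient = Fatima — refutes (i).
Summary (ii) focuses "the prototype" (the thing); background same agent, recipient, setting (Louisa / Victor / on Monday). No fact matches that background with a different thing, so 0.

4, 0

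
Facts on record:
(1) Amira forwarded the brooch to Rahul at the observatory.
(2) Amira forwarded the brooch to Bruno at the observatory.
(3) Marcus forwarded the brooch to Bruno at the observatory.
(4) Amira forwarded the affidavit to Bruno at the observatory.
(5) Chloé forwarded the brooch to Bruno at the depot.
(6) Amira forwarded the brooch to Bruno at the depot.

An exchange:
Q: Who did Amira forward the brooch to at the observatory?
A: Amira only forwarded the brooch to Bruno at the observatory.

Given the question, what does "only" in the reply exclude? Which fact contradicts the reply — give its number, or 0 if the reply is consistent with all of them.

1

Answering "Who did ... to ...?" puts focus on the recipient — here, "Bruno".
So "only" ranges over recipients; the rest (same agent, thing, setting (Amira / the brooch / at the observatory)) is presupposed.
Fact (1) shares the background with a different recipient (Rahul) — counterexample.
(Fact (4) would refute a reading with focus on the thing — but that is not what the question asks.)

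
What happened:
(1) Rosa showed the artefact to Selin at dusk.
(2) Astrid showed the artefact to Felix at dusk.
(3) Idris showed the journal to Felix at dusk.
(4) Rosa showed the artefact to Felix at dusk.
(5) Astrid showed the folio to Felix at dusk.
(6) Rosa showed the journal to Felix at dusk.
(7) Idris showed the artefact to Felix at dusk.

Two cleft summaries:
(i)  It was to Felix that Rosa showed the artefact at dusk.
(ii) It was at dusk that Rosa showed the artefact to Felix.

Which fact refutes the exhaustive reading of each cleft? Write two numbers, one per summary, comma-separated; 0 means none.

(i): focus "Felix". Looking for agent = Rosa, thing = the artefact, setting = at dusk with some other recipient — fact (1) has Selin there. Refuted.
(ii): focus "at dusk". No fact shares agent = Rosa, thing = the artefact, recipient = Felix with a different setting. 0.

1, 0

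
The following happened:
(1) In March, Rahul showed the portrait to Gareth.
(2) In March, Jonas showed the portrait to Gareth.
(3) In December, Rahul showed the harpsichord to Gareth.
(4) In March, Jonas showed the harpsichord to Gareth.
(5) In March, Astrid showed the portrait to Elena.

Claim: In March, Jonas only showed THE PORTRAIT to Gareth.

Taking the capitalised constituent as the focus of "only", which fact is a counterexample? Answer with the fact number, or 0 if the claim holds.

Focus (in capitals) is "the portrait" — the thing. "Only" excludes alternative things while holding fixed Jonas as agent and Gareth as recipient and in March as setting.
Fact (4) shares the background but differs in thing (the harpsichord) — a counterexample.

4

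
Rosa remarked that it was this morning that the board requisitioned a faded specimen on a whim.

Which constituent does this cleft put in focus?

this morning

In an it-cleft "It was X that/who ...", the clefted constituent X is the focus; the that/who-clause expresses the presupposed open proposition.
Here the focus is "this morning". The backgrounded (presupposed) material includes "the board", "a faded specimen" and "on a whim".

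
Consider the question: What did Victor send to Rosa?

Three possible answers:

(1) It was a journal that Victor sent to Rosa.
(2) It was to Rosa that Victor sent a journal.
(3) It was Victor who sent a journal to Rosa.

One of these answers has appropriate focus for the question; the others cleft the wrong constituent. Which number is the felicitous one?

The question word "what" targets the direct object.
Option (1) clefts "a journal" — that matches what the question asks about.
Option (2) clefts "to Rosa" — the recipient, not what was asked.
Option (3) clefts "Victor" — the subject (agent), not what was asked.
So the congruent reply is (1).

1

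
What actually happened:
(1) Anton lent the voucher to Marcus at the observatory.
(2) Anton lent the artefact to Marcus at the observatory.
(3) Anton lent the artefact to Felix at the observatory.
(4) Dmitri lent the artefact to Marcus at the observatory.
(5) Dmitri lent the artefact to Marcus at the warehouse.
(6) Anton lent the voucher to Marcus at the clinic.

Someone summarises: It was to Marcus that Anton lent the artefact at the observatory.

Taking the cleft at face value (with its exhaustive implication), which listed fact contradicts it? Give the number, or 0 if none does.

3

Focus of the cleft: "Marcus" (the recipient). Presupposed background: same agent, thing, setting (Anton / the artefact / at the observatory).
Exhaustivity: Marcus is the only recipient satisfying that background.
Fact (3) shares the background but with recipient = Felix; exhaustivity is violated.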